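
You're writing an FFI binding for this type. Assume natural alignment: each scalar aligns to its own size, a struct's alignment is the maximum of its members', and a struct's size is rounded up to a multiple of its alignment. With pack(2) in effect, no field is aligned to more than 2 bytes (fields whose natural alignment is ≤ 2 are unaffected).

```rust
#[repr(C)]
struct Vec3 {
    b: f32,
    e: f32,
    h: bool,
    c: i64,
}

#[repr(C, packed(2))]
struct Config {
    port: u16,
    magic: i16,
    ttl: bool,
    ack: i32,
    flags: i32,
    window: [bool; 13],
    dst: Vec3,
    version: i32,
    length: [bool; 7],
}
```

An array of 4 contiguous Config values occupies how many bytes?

Vec3: @0: b [4B, align 4] → 4; @4: e [4B, align 4] → 8; @8: h [1B, align 1] → 9; +7 pad (align 8); @16: c [8B, align 8] → 24; size 24, align 8
@0: port [2B, align 2] → 2
@2: magic [2B, align 2] → 4
@4: ttl [1B, align 1] → 5
+1 pad (align 2)
@6: ack [4B, align 2] → 10
@10: flags [4B, align 2] → 14
@14: window [13B, align 1] → 27
+1 pad (align 2)
@28: dst [24B, align 2] → 52
@52: version [4B, align 2] → 56
@56: length [7B, align 1] → 63
+1 tail pad (align 2)
size 64, align 2
array of 4: 4 × 64 = 256

256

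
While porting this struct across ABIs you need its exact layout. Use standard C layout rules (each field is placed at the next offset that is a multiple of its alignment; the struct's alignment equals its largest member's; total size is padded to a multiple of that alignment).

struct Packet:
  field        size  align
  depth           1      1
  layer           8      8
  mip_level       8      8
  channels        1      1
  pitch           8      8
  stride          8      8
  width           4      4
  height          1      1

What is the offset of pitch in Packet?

32

depth at 0 (size 1, align 1) → ends 1
pad 7 to align 8 for layer
layer at 8 (size 8, align 8) → ends 16
mip_level at 16 (size 8, align 8) → ends 24
channels at 24 (size 1, align 1) → ends 25
pad 7 to align 8 for pitch
pitch at 32 (size 8, align 8) → ends 40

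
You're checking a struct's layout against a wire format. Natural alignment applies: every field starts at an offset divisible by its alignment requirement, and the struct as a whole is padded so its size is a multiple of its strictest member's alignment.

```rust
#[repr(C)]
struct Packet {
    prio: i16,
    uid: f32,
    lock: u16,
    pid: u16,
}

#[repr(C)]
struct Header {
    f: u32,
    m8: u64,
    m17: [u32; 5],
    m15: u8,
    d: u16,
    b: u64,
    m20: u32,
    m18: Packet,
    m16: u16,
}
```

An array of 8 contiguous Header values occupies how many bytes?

Packet: prio at 0 (size 2, align 2) → ends 2; pad 2 to align 4 for uid; uid at 4 (size 4, align 4) → ends 8; lock at 8 (size 2, align 2) → ends 10; pid at 10 (size 2, align 2) → ends 12; total 12 bytes, alignment 4
f at 0 (size 4, align 4) → ends 4
pad 4 to align 8 for m8
m8 at 8 (size 8, align 8) → ends 16
m17 at 16 (size 20, align 4) → ends 36
m15 at 36 (size 1, align 1) → ends 37
pad 1 to align 2 for d
d at 38 (size 2, align 2) → ends 40
b at 40 (size 8, align 8) → ends 48
m20 at 48 (size 4, align 4) → ends 52
m18 at 52 (size 12, align 4) → ends 64
m16 at 64 (size 2, align 2) → ends 66
tail pad 6 to reach multiple of 8
total 72 bytes, alignment 8
array of 8: 8 × 72 = 576

576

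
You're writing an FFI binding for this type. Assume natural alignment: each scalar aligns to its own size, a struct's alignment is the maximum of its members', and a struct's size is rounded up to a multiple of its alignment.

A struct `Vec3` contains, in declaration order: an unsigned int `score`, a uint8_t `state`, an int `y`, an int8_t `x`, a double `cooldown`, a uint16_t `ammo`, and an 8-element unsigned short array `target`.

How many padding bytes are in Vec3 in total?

score at 0 (size 4, align 4) → ends 4
state at 4 (size 1, align 1) → ends 5
pad 3 to align 4 for y
y at 8 (size 4, align 4) → ends 12
x at 12 (size 1, align 1) → ends 13
pad 3 to align 8 for cooldown
cooldown at 16 (size 8, align 8) → ends 24
ammo at 24 (size 2, align 2) → ends 26
target at 26 (size 16, align 2) → ends 42
tail pad 6 to reach multiple of 8
total 48 bytes, alignment 8
data bytes 36, size 48 → padding 12

12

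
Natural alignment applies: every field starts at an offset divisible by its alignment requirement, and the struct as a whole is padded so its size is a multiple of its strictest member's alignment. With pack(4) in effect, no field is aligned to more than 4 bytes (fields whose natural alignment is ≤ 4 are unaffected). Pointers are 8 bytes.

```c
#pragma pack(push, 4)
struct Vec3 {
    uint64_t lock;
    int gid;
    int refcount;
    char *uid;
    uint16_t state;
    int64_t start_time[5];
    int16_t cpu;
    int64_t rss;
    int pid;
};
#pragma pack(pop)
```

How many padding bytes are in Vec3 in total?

4

lock at 0 (size 8, align 4) → ends 8
gid at 8 (size 4, align 4) → ends 12
refcount at 12 (size 4, align 4) → ends 16
uid at 16 (size 8, align 4) → ends 24
state at 24 (size 2, align 2) → ends 26
pad 2 to align 4 for start_time
start_time at 28 (size 40, align 4) → ends 68
cpu at 68 (size 2, align 2) → ends 70
pad 2 to align 4 for rss
rss at 72 (size 8, align 4) → ends 80
pid at 80 (size 4, align 4) → ends 84
total 84 bytes, alignment 4
data bytes 80, size 84 → padding 4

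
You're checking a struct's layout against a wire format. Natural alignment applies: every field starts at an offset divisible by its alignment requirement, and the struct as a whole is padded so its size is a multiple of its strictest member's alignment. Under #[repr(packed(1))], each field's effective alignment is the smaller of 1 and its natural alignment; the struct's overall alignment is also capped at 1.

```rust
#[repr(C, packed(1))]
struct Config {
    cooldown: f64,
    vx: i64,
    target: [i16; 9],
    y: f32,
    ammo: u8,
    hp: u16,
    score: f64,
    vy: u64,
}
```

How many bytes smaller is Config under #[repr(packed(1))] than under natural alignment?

natural layout:
  0..8  cooldown  (8B, 8-aligned)
  8..16  vx  (8B, 8-aligned)
  16..34  target  (18B, 2-aligned)
  34..36  -- padding (2B)
  36..40  y  (4B, 4-aligned)
  40..41  ammo  (1B, 1-aligned)
  41..42  -- padding (1B)
  42..44  hp  (2B, 2-aligned)
  44..48  -- padding (4B)
  48..56  score  (8B, 8-aligned)
  56..64  vy  (8B, 8-aligned)
  sizeof = 64, alignof = 8
packed(1) layout:
  0..8  cooldown  (8B, 1-aligned)
  8..16  vx  (8B, 1-aligned)
  16..34  target  (18B, 1-aligned)
  34..38  y  (4B, 1-aligned)
  38..39  ammo  (1B, 1-aligned)
  39..41  hp  (2B, 1-aligned)
  41..49  score  (8B, 1-aligned)
  49..57  vy  (8B, 1-aligned)
  sizeof = 57, alignof = 1
64 − 57 = 7

7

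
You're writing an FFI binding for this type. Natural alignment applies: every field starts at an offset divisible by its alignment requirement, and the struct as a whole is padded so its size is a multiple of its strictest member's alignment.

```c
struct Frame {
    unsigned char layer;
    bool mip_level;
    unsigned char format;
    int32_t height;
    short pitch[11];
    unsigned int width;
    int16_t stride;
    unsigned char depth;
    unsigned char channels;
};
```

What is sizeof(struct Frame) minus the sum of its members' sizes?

0..1  layer  (1B, 1-aligned)
1..2  mip_level  (1B, 1-aligned)
2..3  format  (1B, 1-aligned)
3..4  -- padding (1B)
4..8  height  (4B, 4-aligned)
8..30  pitch  (22B, 2-aligned)
30..32  -- padding (2B)
32..36  width  (4B, 4-aligned)
36..38  stride  (2B, 2-aligned)
38..39  depth  (1B, 1-aligned)
39..40  channels  (1B, 1-aligned)
sizeof = 40, alignof = 4
data bytes 37, size 40 → padding 3

3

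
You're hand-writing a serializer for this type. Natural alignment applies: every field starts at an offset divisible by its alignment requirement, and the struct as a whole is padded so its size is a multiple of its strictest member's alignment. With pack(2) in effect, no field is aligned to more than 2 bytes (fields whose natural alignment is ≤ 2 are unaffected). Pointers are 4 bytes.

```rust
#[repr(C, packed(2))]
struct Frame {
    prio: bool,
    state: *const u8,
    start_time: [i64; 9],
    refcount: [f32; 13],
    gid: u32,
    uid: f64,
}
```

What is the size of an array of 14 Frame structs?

0..1  prio  (1B, 1-aligned)
1..2  -- padding (1B)
2..6  state  (4B, 2-aligned)
6..78  start_time  (72B, 2-aligned)
78..130  refcount  (52B, 2-aligned)
130..134  gid  (4B, 2-aligned)
134..142  uid  (8B, 2-aligned)
sizeof = 142, alignof = 2
array of 14: 14 × 142 = 1988

1988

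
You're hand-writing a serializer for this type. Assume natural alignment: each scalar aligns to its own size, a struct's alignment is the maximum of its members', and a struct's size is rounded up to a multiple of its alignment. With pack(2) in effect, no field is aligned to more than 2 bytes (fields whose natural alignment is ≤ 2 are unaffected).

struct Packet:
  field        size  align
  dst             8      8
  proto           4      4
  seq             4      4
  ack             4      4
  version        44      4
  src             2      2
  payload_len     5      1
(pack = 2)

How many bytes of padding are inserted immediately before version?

0

@0: dst [8B, align 2] → 8
@8: proto [4B, align 2] → 12
@12: seq [4B, align 2] → 16
@16: ack [4B, align 2] → 20
@20: version [44B, align 2] → 64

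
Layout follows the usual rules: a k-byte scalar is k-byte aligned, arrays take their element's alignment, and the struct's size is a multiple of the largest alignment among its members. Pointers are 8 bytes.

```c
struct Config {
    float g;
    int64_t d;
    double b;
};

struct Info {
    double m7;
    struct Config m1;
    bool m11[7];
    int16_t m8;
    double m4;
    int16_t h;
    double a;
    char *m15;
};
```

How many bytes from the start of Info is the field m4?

48

Config: 0..4  g  (4B, 4-aligned); 4..8  -- padding (4B); 8..16  d  (8B, 8-aligned); 16..24  b  (8B, 8-aligned); sizeof = 24, alignof = 8
0..8  m7  (8B, 8-aligned)
8..32  m1  (24B, 8-aligned)
32..39  m11  (7B, 1-aligned)
39..40  -- padding (1B)
40..42  m8  (2B, 2-aligned)
42..48  -- padding (6B)
48..56  m4  (8B, 8-aligned)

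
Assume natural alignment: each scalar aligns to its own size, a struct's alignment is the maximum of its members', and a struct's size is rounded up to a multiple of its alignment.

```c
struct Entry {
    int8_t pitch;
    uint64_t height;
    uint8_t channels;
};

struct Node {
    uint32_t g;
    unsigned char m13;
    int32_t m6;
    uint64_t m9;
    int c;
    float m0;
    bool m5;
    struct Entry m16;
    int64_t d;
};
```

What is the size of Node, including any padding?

72

Entry: 0..1  pitch  (1B, 1-aligned); 1..8  -- padding (7B); 8..16  height  (8B, 8-aligned); 16..17  channels  (1B, 1-aligned); 17..24  -- tail padding (7B); sizeof = 24, alignof = 8
0..4  g  (4B, 4-aligned)
4..5  m13  (1B, 1-aligned)
5..8  -- padding (3B)
8..12  m6  (4B, 4-aligned)
12..16  -- padding (4B)
16..24  m9  (8B, 8-aligned)
24..28  c  (4B, 4-aligned)
28..32  m0  (4B, 4-aligned)
32..33  m5  (1B, 1-aligned)
33..40  -- padding (7B)
40..64  m16  (24B, 8-aligned)
64..72  d  (8B, 8-aligned)
sizeof = 72, alignof = 8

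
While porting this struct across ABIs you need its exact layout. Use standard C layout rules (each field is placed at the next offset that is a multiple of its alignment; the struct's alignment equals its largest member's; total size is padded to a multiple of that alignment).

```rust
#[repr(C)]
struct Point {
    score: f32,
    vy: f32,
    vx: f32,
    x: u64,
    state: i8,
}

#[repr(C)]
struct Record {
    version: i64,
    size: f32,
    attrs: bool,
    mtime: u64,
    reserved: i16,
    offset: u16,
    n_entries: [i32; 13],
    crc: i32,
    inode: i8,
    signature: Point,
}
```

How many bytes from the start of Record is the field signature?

Point: score at 0 (size 4, align 4) → ends 4; vy at 4 (size 4, align 4) → ends 8; vx at 8 (size 4, align 4) → ends 12; pad 4 to align 8 for x; x at 16 (size 8, align 8) → ends 24; state at 24 (size 1, align 1) → ends 25; tail pad 7 to reach multiple of 8; total 32 bytes, alignment 8
version at 0 (size 8, align 8) → ends 8
size at 8 (size 4, align 4) → ends 12
attrs at 12 (size 1, align 1) → ends 13
pad 3 to align 8 for mtime
mtime at 16 (size 8, align 8) → ends 24
reserved at 24 (size 2, align 2) → ends 26
offset at 26 (size 2, align 2) → ends 28
n_entries at 28 (size 52, align 4) → ends 80
crc at 80 (size 4, align 4) → ends 84
inode at 84 (size 1, align 1) → ends 85
pad 3 to align 8 for signature
signature at 88 (size 32, align 8) → ends 120

88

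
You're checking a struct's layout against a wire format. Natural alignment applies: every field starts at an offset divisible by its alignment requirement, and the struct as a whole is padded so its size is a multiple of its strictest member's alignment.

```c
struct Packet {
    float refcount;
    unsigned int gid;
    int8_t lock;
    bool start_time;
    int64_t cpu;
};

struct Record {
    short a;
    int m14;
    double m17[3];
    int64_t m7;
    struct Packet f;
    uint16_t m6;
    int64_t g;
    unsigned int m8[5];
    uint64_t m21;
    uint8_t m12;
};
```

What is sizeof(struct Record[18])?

Packet: 0..4  refcount  (4B, 4-aligned); 4..8  gid  (4B, 4-aligned); 8..9  lock  (1B, 1-aligned); 9..10  start_time  (1B, 1-aligned); 10..16  -- padding (6B); 16..24  cpu  (8B, 8-aligned); sizeof = 24, alignof = 8
0..2  a  (2B, 2-aligned)
2..4  -- padding (2B)
4..8  m14  (4B, 4-aligned)
8..32  m17  (24B, 8-aligned)
32..40  m7  (8B, 8-aligned)
40..64  f  (24B, 8-aligned)
64..66  m6  (2B, 2-aligned)
66..72  -- padding (6B)
72..80  g  (8B, 8-aligned)
80..100  m8  (20B, 4-aligned)
100..104  -- padding (4B)
104..112  m21  (8B, 8-aligned)
112..113  m12  (1B, 1-aligned)
113..120  -- tail padding (7B)
sizeof = 120, alignof = 8
array of 18: 18 × 120 = 2160

2160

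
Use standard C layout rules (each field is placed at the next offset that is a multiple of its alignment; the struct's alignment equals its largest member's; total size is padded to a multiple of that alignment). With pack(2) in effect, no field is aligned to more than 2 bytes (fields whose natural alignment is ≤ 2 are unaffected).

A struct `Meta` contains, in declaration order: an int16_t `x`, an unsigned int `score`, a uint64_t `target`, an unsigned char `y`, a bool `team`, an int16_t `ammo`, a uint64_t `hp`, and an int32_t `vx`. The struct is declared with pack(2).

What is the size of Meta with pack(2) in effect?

@0: x [2B, align 2] → 2
@2: score [4B, align 2] → 6
@6: target [8B, align 2] → 14
@14: y [1B, align 1] → 15
@15: team [1B, align 1] → 16
@16: ammo [2B, align 2] → 18
@18: hp [8B, align 2] → 26
@26: vx [4B, align 2] → 30
size 30, align 2

30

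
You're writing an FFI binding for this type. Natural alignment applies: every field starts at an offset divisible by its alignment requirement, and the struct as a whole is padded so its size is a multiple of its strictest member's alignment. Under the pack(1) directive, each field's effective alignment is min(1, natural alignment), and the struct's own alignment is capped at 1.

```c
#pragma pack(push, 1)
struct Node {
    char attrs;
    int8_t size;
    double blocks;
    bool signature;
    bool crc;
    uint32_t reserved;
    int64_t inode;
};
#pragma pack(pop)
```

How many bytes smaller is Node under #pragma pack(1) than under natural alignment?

8

natural layout:
  @0: attrs [1B, align 1] → 1
  @1: size [1B, align 1] → 2
  +6 pad (align 8)
  @8: blocks [8B, align 8] → 16
  @16: signature [1B, align 1] → 17
  @17: crc [1B, align 1] → 18
  +2 pad (align 4)
  @20: reserved [4B, align 4] → 24
  @24: inode [8B, align 8] → 32
  size 32, align 8
packed(1) layout:
  @0: attrs [1B, align 1] → 1
  @1: size [1B, align 1] → 2
  @2: blocks [8B, align 1] → 10
  @10: signature [1B, align 1] → 11
  @11: crc [1B, align 1] → 12
  @12: reserved [4B, align 1] → 16
  @16: inode [8B, align 1] → 24
  size 24, align 1
32 − 24 = 8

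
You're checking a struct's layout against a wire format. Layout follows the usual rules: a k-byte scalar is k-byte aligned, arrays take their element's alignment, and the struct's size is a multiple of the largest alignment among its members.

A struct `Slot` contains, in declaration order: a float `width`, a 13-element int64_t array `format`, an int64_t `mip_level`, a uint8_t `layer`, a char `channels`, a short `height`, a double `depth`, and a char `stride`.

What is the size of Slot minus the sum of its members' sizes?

15

0..4  width  (4B, 4-aligned)
4..8  -- padding (4B)
8..112  format  (104B, 8-aligned)
112..120  mip_level  (8B, 8-aligned)
120..121  layer  (1B, 1-aligned)
121..122  channels  (1B, 1-aligned)
122..124  height  (2B, 2-aligned)
124..128  -- padding (4B)
128..136  depth  (8B, 8-aligned)
136..137  stride  (1B, 1-aligned)
137..144  -- tail padding (7B)
sizeof = 144, alignof = 8
data bytes 129, size 144 → padding 15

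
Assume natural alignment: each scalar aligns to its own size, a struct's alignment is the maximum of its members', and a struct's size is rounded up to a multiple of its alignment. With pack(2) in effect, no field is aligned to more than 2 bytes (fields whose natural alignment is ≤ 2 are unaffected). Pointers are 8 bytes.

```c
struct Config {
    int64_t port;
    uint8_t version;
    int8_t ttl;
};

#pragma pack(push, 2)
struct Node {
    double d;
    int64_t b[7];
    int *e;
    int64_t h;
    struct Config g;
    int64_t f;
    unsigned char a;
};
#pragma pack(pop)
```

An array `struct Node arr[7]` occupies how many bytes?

Config: @0: port [8B, align 8] → 8; @8: version [1B, align 1] → 9; @9: ttl [1B, align 1] → 10; +6 tail pad (align 8); size 16, align 8
@0: d [8B, align 2] → 8
@8: b [56B, align 2] → 64
@64: e [8B, align 2] → 72
@72: h [8B, align 2] → 80
@80: g [16B, align 2] → 96
@96: f [8B, align 2] → 104
@104: a [1B, align 1] → 105
+1 tail pad (align 2)
size 106, align 2
array of 7: 7 × 106 = 742

742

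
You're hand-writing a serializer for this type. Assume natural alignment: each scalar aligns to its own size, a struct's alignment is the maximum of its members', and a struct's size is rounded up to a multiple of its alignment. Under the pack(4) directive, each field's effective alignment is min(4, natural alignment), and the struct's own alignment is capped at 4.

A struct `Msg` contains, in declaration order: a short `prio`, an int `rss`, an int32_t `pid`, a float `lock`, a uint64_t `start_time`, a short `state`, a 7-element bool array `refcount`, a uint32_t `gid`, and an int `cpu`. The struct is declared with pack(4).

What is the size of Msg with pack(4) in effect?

44

0..2  prio  (2B, 2-aligned)
2..4  -- padding (2B)
4..8  rss  (4B, 4-aligned)
8..12  pid  (4B, 4-aligned)
12..16  lock  (4B, 4-aligned)
16..24  start_time  (8B, 4-aligned)
24..26  state  (2B, 2-aligned)
26..33  refcount  (7B, 1-aligned)
33..36  -- padding (3B)
36..40  gid  (4B, 4-aligned)
40..44  cpu  (4B, 4-aligned)
sizeof = 44, alignof = 4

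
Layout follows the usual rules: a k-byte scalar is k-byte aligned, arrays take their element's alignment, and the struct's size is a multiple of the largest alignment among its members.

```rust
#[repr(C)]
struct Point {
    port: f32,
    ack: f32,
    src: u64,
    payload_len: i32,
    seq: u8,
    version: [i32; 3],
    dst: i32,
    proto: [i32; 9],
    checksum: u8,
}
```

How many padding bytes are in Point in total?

6

@0: port [4B, align 4] → 4
@4: ack [4B, align 4] → 8
@8: src [8B, align 8] → 16
@16: payload_len [4B, align 4] → 20
@20: seq [1B, align 1] → 21
+3 pad (align 4)
@24: version [12B, align 4] → 36
@36: dst [4B, align 4] → 40
@40: proto [36B, align 4] → 76
@76: checksum [1B, align 1] → 77
+3 tail pad (align 8)
size 80, align 8
data bytes 74, size 80 → padding 6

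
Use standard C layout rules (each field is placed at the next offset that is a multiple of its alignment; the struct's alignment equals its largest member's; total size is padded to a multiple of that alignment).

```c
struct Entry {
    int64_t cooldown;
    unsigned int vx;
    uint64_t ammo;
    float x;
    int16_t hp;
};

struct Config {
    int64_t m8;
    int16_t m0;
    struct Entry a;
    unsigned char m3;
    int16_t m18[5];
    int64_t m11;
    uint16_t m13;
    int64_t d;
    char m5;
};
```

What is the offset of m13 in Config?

Entry: @0: cooldown [8B, align 8] → 8; @8: vx [4B, align 4] → 12; +4 pad (align 8); @16: ammo [8B, align 8] → 24; @24: x [4B, align 4] → 28; @28: hp [2B, align 2] → 30; +2 tail pad (align 8); size 32, align 8
@0: m8 [8B, align 8] → 8
@8: m0 [2B, align 2] → 10
+6 pad (align 8)
@16: a [32B, align 8] → 48
@48: m3 [1B, align 1] → 49
+1 pad (align 2)
@50: m18 [10B, align 2] → 60
+4 pad (align 8)
@64: m11 [8B, align 8] → 72
@72: m13 [2B, align 2] → 74

72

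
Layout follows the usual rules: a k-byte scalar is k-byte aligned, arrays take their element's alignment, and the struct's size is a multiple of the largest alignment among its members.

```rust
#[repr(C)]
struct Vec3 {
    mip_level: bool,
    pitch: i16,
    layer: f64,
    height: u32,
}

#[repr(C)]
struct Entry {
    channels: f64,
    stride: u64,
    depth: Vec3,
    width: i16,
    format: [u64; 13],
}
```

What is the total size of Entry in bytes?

Vec3: @0: mip_level [1B, align 1] → 1; +1 pad (align 2); @2: pitch [2B, align 2] → 4; +4 pad (align 8); @8: layer [8B, align 8] → 16; @16: height [4B, align 4] → 20; +4 tail pad (align 8); size 24, align 8
@0: channels [8B, align 8] → 8
@8: stride [8B, align 8] → 16
@16: depth [24B, align 8] → 40
@40: width [2B, align 2] → 42
+6 pad (align 8)
@48: format [104B, align 8] → 152
size 152, align 8

152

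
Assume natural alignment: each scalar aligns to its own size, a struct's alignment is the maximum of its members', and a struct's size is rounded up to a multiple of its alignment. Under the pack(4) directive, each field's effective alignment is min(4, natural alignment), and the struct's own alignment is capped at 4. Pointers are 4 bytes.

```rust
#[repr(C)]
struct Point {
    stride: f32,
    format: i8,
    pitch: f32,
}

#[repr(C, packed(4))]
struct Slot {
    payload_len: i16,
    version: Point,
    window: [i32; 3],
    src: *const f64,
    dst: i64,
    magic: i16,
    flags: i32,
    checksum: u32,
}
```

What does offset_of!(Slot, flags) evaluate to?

Point: @0: stride [4B, align 4] → 4; @4: format [1B, align 1] → 5; +3 pad (align 4); @8: pitch [4B, align 4] → 12; size 12, align 4
@0: payload_len [2B, align 2] → 2
+2 pad (align 4)
@4: version [12B, align 4] → 16
@16: window [12B, align 4] → 28
@28: src [4B, align 4] → 32
@32: dst [8B, align 4] → 40
@40: magic [2B, align 2] → 42
+2 pad (align 4)
@44: flags [4B, align 4] → 48

44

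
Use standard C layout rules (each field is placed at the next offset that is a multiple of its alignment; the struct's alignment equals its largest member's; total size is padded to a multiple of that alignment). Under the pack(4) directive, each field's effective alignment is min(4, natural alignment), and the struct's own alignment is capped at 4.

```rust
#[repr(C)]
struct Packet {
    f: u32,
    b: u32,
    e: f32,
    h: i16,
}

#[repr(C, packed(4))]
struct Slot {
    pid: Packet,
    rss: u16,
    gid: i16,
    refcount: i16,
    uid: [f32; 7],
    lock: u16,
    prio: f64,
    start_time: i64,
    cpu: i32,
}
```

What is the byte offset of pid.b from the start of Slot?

Packet: f at 0 (size 4, align 4) → ends 4; b at 4 (size 4, align 4) → ends 8; e at 8 (size 4, align 4) → ends 12; h at 12 (size 2, align 2) → ends 14; tail pad 2 to reach multiple of 4; total 16 bytes, alignment 4
pid at 0 (size 16, align 4) → ends 16
within Packet: b at 4
0 + 4 = 4

4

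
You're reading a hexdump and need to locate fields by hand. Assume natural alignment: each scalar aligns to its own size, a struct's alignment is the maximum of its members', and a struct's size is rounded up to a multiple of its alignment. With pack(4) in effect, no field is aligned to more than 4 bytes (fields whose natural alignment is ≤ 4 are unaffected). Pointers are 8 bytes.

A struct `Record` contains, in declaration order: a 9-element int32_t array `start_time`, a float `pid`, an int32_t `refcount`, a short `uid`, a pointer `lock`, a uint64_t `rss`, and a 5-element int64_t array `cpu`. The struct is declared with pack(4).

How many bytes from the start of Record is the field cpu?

64

start_time at 0 (size 36, align 4) → ends 36
pid at 36 (size 4, align 4) → ends 40
refcount at 40 (size 4, align 4) → ends 44
uid at 44 (size 2, align 2) → ends 46
pad 2 to align 4 for lock
lock at 48 (size 8, align 4) → ends 56
rss at 56 (size 8, align 4) → ends 64
cpu at 64 (size 40, align 4) → ends 104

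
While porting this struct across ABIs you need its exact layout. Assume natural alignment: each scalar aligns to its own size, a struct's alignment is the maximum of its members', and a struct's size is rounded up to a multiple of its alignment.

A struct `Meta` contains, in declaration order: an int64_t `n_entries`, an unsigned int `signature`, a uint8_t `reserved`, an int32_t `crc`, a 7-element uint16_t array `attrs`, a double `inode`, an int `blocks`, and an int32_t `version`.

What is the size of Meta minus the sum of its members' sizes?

0..8  n_entries  (8B, 8-aligned)
8..12  signature  (4B, 4-aligned)
12..13  reserved  (1B, 1-aligned)
13..16  -- padding (3B)
16..20  crc  (4B, 4-aligned)
20..34  attrs  (14B, 2-aligned)
34..40  -- padding (6B)
40..48  inode  (8B, 8-aligned)
48..52  blocks  (4B, 4-aligned)
52..56  version  (4B, 4-aligned)
sizeof = 56, alignof = 8
data bytes 47, size 56 → padding 9

9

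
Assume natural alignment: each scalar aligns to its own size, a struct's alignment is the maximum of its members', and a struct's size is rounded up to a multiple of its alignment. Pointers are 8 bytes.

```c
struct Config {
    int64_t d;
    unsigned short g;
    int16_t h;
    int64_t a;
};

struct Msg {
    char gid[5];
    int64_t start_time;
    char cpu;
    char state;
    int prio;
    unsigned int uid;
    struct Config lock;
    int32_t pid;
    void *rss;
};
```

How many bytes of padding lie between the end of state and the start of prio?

2

Config: @0: d [8B, align 8] → 8; @8: g [2B, align 2] → 10; @10: h [2B, align 2] → 12; +4 pad (align 8); @16: a [8B, align 8] → 24; size 24, align 8
@0: gid [5B, align 1] → 5
+3 pad (align 8)
@8: start_time [8B, align 8] → 16
@16: cpu [1B, align 1] → 17
@17: state [1B, align 1] → 18
+2 pad (align 4)
@20: prio [4B, align 4] → 24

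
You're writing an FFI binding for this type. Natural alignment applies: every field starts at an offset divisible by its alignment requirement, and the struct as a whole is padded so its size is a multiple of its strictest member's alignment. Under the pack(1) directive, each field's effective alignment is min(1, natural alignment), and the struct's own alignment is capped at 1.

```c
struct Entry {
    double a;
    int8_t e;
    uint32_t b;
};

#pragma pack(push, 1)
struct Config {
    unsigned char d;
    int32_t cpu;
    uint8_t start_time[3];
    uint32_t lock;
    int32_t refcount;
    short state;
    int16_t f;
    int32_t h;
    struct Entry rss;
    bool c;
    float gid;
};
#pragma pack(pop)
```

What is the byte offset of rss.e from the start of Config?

Entry: a at 0 (size 8, align 8) → ends 8; e at 8 (size 1, align 1) → ends 9; pad 3 to align 4 for b; b at 12 (size 4, align 4) → ends 16; total 16 bytes, alignment 8
d at 0 (size 1, align 1) → ends 1
cpu at 1 (size 4, align 1) → ends 5
start_time at 5 (size 3, align 1) → ends 8
lock at 8 (size 4, align 1) → ends 12
refcount at 12 (size 4, align 1) → ends 16
state at 16 (size 2, align 1) → ends 18
f at 18 (size 2, align 1) → ends 20
h at 20 (size 4, align 1) → ends 24
rss at 24 (size 16, align 1) → ends 40
within Entry: e at 8
24 + 8 = 32

32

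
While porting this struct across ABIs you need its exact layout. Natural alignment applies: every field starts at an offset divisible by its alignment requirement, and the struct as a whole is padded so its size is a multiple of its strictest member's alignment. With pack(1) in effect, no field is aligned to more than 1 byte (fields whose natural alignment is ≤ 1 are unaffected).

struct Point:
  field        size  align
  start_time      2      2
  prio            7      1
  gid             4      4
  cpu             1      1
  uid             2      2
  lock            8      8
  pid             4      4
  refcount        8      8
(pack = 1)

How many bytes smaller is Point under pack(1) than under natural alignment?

12

natural layout:
  start_time at 0 (size 2, align 2) → ends 2
  prio at 2 (size 7, align 1) → ends 9
  pad 3 to align 4 for gid
  gid at 12 (size 4, align 4) → ends 16
  cpu at 16 (size 1, align 1) → ends 17
  pad 1 to align 2 for uid
  uid at 18 (size 2, align 2) → ends 20
  pad 4 to align 8 for lock
  lock at 24 (size 8, align 8) → ends 32
  pid at 32 (size 4, align 4) → ends 36
  pad 4 to align 8 for refcount
  refcount at 40 (size 8, align 8) → ends 48
  total 48 bytes, alignment 8
packed(1) layout:
  start_time at 0 (size 2, align 1) → ends 2
  prio at 2 (size 7, align 1) → ends 9
  gid at 9 (size 4, align 1) → ends 13
  cpu at 13 (size 1, align 1) → ends 14
  uid at 14 (size 2, align 1) → ends 16
  lock at 16 (size 8, align 1) → ends 24
  pid at 24 (size 4, align 1) → ends 28
  refcount at 28 (size 8, align 1) → ends 36
  total 36 bytes, alignment 1
48 − 36 = 12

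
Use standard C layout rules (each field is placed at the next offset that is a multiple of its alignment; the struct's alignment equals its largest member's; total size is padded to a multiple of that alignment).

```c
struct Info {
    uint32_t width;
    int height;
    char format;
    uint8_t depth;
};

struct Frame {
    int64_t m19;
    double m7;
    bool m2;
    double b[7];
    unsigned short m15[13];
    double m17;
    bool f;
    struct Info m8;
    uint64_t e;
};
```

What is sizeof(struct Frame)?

144

Info: width at 0 (size 4, align 4) → ends 4; height at 4 (size 4, align 4) → ends 8; format at 8 (size 1, align 1) → ends 9; depth at 9 (size 1, align 1) → ends 10; tail pad 2 to reach multiple of 4; total 12 bytes, alignment 4
m19 at 0 (size 8, align 8) → ends 8
m7 at 8 (size 8, align 8) → ends 16
m2 at 16 (size 1, align 1) → ends 17
pad 7 to align 8 for b
b at 24 (size 56, align 8) → ends 80
m15 at 80 (size 26, align 2) → ends 106
pad 6 to align 8 for m17
m17 at 112 (size 8, align 8) → ends 120
f at 120 (size 1, align 1) → ends 121
pad 3 to align 4 for m8
m8 at 124 (size 12, align 4) → ends 136
e at 136 (size 8, align 8) → ends 144
total 144 bytes, alignment 8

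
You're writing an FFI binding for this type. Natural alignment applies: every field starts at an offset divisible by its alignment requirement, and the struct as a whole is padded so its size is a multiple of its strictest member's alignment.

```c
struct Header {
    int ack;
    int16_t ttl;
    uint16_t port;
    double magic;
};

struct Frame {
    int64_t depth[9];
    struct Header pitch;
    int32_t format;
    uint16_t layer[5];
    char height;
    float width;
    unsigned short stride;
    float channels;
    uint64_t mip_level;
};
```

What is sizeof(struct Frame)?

128

Header: @0: ack [4B, align 4] → 4; @4: ttl [2B, align 2] → 6; @6: port [2B, align 2] → 8; @8: magic [8B, align 8] → 16; size 16, align 8
@0: depth [72B, align 8] → 72
@72: pitch [16B, align 8] → 88
@88: format [4B, align 4] → 92
@92: layer [10B, align 2] → 102
@102: height [1B, align 1] → 103
+1 pad (align 4)
@104: width [4B, align 4] → 108
@108: stride [2B, align 2] → 110
+2 pad (align 4)
@112: channels [4B, align 4] → 116
+4 pad (align 8)
@120: mip_level [8B, align 8] → 128
size 128, align 8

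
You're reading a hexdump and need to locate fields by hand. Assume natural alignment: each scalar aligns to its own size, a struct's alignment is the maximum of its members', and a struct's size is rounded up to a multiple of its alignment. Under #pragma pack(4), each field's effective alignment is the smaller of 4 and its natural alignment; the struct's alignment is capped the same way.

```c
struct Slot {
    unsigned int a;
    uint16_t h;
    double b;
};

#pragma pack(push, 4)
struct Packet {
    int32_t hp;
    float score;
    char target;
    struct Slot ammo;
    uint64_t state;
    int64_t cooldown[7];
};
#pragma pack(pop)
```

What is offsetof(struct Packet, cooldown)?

36

Slot: @0: a [4B, align 4] → 4; @4: h [2B, align 2] → 6; +2 pad (align 8); @8: b [8B, align 8] → 16; size 16, align 8
@0: hp [4B, align 4] → 4
@4: score [4B, align 4] → 8
@8: target [1B, align 1] → 9
+3 pad (align 4)
@12: ammo [16B, align 4] → 28
@28: state [8B, align 4] → 36
@36: cooldown [56B, align 4] → 92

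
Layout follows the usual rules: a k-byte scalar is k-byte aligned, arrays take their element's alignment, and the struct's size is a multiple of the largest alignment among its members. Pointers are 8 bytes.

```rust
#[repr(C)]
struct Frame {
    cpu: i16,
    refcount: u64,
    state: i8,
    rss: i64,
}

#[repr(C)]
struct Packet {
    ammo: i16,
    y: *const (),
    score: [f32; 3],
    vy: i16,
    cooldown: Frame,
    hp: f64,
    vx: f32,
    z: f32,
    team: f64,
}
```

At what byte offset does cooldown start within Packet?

Frame: 0..2  cpu  (2B, 2-aligned); 2..8  -- padding (6B); 8..16  refcount  (8B, 8-aligned); 16..17  state  (1B, 1-aligned); 17..24  -- padding (7B); 24..32  rss  (8B, 8-aligned); sizeof = 32, alignof = 8
0..2  ammo  (2B, 2-aligned)
2..8  -- padding (6B)
8..16  y  (8B, 8-aligned)
16..28  score  (12B, 4-aligned)
28..30  vy  (2B, 2-aligned)
30..32  -- padding (2B)
32..64  cooldown  (32B, 8-aligned)

32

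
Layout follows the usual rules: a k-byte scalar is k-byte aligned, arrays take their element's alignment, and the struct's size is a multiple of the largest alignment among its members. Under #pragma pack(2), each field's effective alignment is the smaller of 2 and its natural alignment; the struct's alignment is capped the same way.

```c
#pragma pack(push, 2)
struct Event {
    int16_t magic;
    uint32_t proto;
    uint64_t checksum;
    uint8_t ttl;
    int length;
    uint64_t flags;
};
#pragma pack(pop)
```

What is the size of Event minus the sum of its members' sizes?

1

@0: magic [2B, align 2] → 2
@2: proto [4B, align 2] → 6
@6: checksum [8B, align 2] → 14
@14: ttl [1B, align 1] → 15
+1 pad (align 2)
@16: length [4B, align 2] → 20
@20: flags [8B, align 2] → 28
size 28, align 2
data bytes 27, size 28 → padding 1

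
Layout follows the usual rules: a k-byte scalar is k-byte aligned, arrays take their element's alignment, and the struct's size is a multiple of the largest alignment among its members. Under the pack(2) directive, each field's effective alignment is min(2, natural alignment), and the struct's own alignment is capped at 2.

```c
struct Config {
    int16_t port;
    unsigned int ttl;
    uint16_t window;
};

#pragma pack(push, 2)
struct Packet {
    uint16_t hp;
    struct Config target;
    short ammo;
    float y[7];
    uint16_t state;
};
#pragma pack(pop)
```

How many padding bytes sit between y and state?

0

Config: @0: port [2B, align 2] → 2; +2 pad (align 4); @4: ttl [4B, align 4] → 8; @8: window [2B, align 2] → 10; +2 tail pad (align 4); size 12, align 4
@0: hp [2B, align 2] → 2
@2: target [12B, align 2] → 14
@14: ammo [2B, align 2] → 16
@16: y [28B, align 2] → 44
@44: state [2B, align 2] → 46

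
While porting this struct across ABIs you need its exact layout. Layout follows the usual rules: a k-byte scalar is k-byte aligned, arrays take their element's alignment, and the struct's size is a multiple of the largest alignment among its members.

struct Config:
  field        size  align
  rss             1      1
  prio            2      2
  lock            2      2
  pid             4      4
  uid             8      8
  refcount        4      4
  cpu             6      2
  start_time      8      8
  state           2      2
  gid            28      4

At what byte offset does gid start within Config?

0..1  rss  (1B, 1-aligned)
1..2  -- padding (1B)
2..4  prio  (2B, 2-aligned)
4..6  lock  (2B, 2-aligned)
6..8  -- padding (2B)
8..12  pid  (4B, 4-aligned)
12..16  -- padding (4B)
16..24  uid  (8B, 8-aligned)
24..28  refcount  (4B, 4-aligned)
28..34  cpu  (6B, 2-aligned)
34..40  -- padding (6B)
40..48  start_time  (8B, 8-aligned)
48..50  state  (2B, 2-aligned)
50..52  -- padding (2B)
52..80  gid  (28B, 4-aligned)

52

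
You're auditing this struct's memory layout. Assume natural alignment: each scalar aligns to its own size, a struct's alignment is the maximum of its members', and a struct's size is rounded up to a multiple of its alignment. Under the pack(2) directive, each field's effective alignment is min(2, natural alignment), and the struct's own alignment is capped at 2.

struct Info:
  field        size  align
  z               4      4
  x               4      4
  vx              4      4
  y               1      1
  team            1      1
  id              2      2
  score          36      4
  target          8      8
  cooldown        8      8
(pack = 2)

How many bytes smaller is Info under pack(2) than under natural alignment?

4

natural layout:
  0..4  z  (4B, 4-aligned)
  4..8  x  (4B, 4-aligned)
  8..12  vx  (4B, 4-aligned)
  12..13  y  (1B, 1-aligned)
  13..14  team  (1B, 1-aligned)
  14..16  id  (2B, 2-aligned)
  16..52  score  (36B, 4-aligned)
  52..56  -- padding (4B)
  56..64  target  (8B, 8-aligned)
  64..72  cooldown  (8B, 8-aligned)
  sizeof = 72, alignof = 8
packed(2) layout:
  0..4  z  (4B, 2-aligned)
  4..8  x  (4B, 2-aligned)
  8..12  vx  (4B, 2-aligned)
  12..13  y  (1B, 1-aligned)
  13..14  team  (1B, 1-aligned)
  14..16  id  (2B, 2-aligned)
  16..52  score  (36B, 2-aligned)
  52..60  target  (8B, 2-aligned)
  60..68  cooldown  (8B, 2-aligned)
  sizeof = 68, alignof = 2
72 − 68 = 4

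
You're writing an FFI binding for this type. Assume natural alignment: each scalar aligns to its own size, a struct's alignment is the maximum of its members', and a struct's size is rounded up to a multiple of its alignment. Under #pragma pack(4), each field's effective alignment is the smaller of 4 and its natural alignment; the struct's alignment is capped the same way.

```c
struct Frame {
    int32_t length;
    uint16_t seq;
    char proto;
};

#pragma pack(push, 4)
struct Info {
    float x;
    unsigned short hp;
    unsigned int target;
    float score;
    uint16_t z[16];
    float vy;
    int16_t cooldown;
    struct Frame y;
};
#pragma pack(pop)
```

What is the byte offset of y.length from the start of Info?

Frame: length at 0 (size 4, align 4) → ends 4; seq at 4 (size 2, align 2) → ends 6; proto at 6 (size 1, align 1) → ends 7; tail pad 1 to reach multiple of 4; total 8 bytes, alignment 4
x at 0 (size 4, align 4) → ends 4
hp at 4 (size 2, align 2) → ends 6
pad 2 to align 4 for target
target at 8 (size 4, align 4) → ends 12
score at 12 (size 4, align 4) → ends 16
z at 16 (size 32, align 2) → ends 48
vy at 48 (size 4, align 4) → ends 52
cooldown at 52 (size 2, align 2) → ends 54
pad 2 to align 4 for y
y at 56 (size 8, align 4) → ends 64
within Frame: length at 0
56 + 0 = 56

56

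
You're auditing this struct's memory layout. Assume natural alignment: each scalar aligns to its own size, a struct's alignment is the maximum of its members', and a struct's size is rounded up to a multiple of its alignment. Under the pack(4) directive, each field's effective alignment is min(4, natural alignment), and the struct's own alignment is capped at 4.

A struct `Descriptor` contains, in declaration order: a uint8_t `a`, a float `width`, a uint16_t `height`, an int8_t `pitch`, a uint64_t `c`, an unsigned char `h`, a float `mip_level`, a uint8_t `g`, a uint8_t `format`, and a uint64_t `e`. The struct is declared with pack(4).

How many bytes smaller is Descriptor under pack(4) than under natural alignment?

natural layout:
  a at 0 (size 1, align 1) → ends 1
  pad 3 to align 4 for width
  width at 4 (size 4, align 4) → ends 8
  height at 8 (size 2, align 2) → ends 10
  pitch at 10 (size 1, align 1) → ends 11
  pad 5 to align 8 for c
  c at 16 (size 8, align 8) → ends 24
  h at 24 (size 1, align 1) → ends 25
  pad 3 to align 4 for mip_level
  mip_level at 28 (size 4, align 4) → ends 32
  g at 32 (size 1, align 1) → ends 33
  format at 33 (size 1, align 1) → ends 34
  pad 6 to align 8 for e
  e at 40 (size 8, align 8) → ends 48
  total 48 bytes, alignment 8
packed(4) layout:
  a at 0 (size 1, align 1) → ends 1
  pad 3 to align 4 for width
  width at 4 (size 4, align 4) → ends 8
  height at 8 (size 2, align 2) → ends 10
  pitch at 10 (size 1, align 1) → ends 11
  pad 1 to align 4 for c
  c at 12 (size 8, align 4) → ends 20
  h at 20 (size 1, align 1) → ends 21
  pad 3 to align 4 for mip_level
  mip_level at 24 (size 4, align 4) → ends 28
  g at 28 (size 1, align 1) → ends 29
  format at 29 (size 1, align 1) → ends 30
  pad 2 to align 4 for e
  e at 32 (size 8, align 4) → ends 40
  total 40 bytes, alignment 4
48 − 40 = 8

8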